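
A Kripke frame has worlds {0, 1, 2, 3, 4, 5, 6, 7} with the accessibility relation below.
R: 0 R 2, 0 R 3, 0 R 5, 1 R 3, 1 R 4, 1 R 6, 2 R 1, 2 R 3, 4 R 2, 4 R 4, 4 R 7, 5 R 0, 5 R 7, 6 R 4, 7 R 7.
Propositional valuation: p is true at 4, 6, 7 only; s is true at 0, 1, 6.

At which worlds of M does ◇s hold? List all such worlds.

1, 2, 5

Let φ = ◇s. Evaluate φ at each world:
  0 (successors {2, 3, 5}): φ is false.
  1 (successors {3, 4, 6}): φ is true.
  2 (successors {1, 3}): φ is true.
  3 (successors ∅): φ is false.
  4 (successors {2, 4, 7}): φ is false.
  5 (successors {0, 7}): φ is true.
  6 (successors {4}): φ is false.
  7 (successors {7}): φ is false.
For instance, at 0:
  At 0: ◇s requires s at some successor in {2, 3, 5}.
    At 2: s is false.
    At 3: s is false.
    At 5: s is false.
  So ◇s is false at 0.
Satisfying worlds: {1, 2, 5}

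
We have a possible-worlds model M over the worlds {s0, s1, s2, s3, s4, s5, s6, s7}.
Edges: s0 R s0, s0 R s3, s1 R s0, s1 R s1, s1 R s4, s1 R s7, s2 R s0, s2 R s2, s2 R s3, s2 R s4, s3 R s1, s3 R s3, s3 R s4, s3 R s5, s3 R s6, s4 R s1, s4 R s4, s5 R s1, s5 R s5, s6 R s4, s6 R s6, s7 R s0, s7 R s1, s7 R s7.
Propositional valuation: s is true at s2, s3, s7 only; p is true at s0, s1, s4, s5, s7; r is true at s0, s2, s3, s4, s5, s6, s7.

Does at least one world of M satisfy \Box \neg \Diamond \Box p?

Recall that \Box ψ holds at a world iff ψ holds at every accessible world, and \Diamond ψ holds iff ψ holds at some accessible world.
Let φ = \Box \neg \Diamond \Box p. Evaluate φ at each world:
  s0 (successors {s0, s3}): φ is false.
  s1 (successors {s0, s1, s4, s7}): φ is false.
  s2 (successors {s0, s2, s3, s4}): φ is false.
  s3 (successors {s1, s3, s4, s5, s6}): φ is false.
  s4 (successors {s1, s4}): φ is false.
  s5 (successors {s1, s5}): φ is false.
  s6 (successors {s4, s6}): φ is false.
  s7 (successors {s0, s1, s7}): φ is false.
For instance, at s6:
  At s6: \Box \neg \Diamond \Box p requires \neg \Diamond \Box p at every successor {s4, s6}.
    \neg \Diamond \Box p fails at s4, so \Box \neg \Diamond \Box p is false at s6.
      At s4: \Diamond \Box p is true, so \neg \Diamond \Box p is false.

No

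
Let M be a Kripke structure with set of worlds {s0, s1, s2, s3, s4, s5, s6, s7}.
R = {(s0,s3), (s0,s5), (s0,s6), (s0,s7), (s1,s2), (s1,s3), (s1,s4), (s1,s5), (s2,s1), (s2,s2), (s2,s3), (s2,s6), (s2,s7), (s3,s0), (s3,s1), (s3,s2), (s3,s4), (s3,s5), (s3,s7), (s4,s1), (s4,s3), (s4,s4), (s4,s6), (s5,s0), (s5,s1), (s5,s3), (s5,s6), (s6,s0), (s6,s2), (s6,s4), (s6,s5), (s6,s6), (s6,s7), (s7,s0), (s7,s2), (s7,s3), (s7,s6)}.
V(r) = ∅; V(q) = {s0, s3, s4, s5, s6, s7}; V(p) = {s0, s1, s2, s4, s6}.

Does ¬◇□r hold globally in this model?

Yes

Recall that □ψ holds at a world iff ψ holds at every accessible world, and ◇ψ holds iff ψ holds at some accessible world.
Let φ = ¬◇□r. Evaluate φ at each world:
  s0 (successors {s3, s5, s6, s7}): φ is true.
  s1 (successors {s2, s3, s4, s5}): φ is true.
  s2 (successors {s1, s2, s3, s6, s7}): φ is true.
  s3 (successors {s0, s1, s2, s4, s5, s7}): φ is true.
  s4 (successors {s1, s3, s4, s6}): φ is true.
  s5 (successors {s0, s1, s3, s6}): φ is true.
  s6 (successors {s0, s2, s4, s5, s6, s7}): φ is true.
  s7 (successors {s0, s2, s3, s6}): φ is true.
For instance, at s2:
  At s2: ◇□r is false, so ¬◇□r is true.
    At s2: ◇□r requires □r at some successor in {s1, s2, s3, s6, s7}.
      At s1: □r is false.
      At s2: □r is false.
      At s3: □r is false.
      At s6: □r is false.
      At s7: □r is false.
    So ◇□r is false at s2.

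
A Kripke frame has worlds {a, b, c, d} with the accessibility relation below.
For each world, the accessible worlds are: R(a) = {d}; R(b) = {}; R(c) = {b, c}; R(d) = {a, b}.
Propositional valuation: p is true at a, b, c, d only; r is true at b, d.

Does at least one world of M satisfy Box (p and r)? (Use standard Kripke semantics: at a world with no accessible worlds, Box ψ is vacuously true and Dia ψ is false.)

Recall that Box ψ holds at a world iff ψ holds at every accessible world, and Dia ψ holds iff ψ holds at some accessible world.
Let φ = Box (p and r). Evaluate φ at each world:
  a (successors {d}): φ is true.
  b (successors ∅): φ is true.
  c (successors {b, c}): φ is false.
  d (successors {a, b}): φ is false.
Detail at a (witness):
  At a: Box (p and r) requires p and r at every successor {d}.
    At d: p and r is true.
  So Box (p and r) is true at a.

Yes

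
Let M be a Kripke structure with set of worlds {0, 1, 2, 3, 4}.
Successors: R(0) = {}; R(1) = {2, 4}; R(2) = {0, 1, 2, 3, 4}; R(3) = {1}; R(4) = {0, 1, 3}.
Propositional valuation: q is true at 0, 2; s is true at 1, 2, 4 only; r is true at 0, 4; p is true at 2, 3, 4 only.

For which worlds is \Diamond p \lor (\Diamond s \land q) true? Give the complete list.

Recall that \Diamond ψ holds at a world iff ψ holds at some accessible world.
Let φ = \Diamond p \lor (\Diamond s \land q). Evaluate φ at each world:
  0 (successors ∅): φ is false.
  1 (successors {2, 4}): φ is true.
  2 (successors {0, 1, 2, 3, 4}): φ is true.
  3 (successors {1}): φ is false.
  4 (successors {0, 1, 3}): φ is true.
For instance, at 1:
  At 1: \Diamond p is true, \Diamond s \land q is false, so \Diamond p \lor (\Diamond s \land q) is true.
    At 1: \Diamond p requires p at some successor in {2, 4}.
      p holds at 2, so \Diamond p is true at 1.
    At 1: \Diamond s is true, q is false, so \Diamond s \land q is false.
      At 1: \Diamond s requires s at some successor in {2, 4}.
        s holds at 2, so \Diamond s is true at 1.
Satisfying worlds: {1, 2, 4}

1, 2, 4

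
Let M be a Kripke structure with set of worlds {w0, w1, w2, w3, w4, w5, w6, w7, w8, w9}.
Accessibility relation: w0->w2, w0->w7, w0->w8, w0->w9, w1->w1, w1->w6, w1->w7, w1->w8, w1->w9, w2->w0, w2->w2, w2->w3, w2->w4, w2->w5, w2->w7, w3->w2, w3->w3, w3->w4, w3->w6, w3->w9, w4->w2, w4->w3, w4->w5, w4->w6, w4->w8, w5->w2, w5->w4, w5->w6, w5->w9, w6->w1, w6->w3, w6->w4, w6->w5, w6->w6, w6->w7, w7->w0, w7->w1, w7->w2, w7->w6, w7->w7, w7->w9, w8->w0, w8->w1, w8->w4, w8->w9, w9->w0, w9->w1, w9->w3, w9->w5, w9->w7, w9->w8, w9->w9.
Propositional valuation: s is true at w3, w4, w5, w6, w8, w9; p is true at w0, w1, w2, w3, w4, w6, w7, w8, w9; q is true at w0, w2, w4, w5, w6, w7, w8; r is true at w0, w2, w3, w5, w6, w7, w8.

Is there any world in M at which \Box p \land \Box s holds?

Recall that \Box ψ holds at a world iff ψ holds at every accessible world, and \Diamond ψ holds iff ψ holds at some accessible world.
Let φ = \Box p \land \Box s. Evaluate φ at each world:
  w0 (successors {w2, w7, w8, w9}): φ is false.
  w1 (successors {w1, w6, w7, w8, w9}): φ is false.
  w2 (successors {w0, w2, w3, w4, w5, w7}): φ is false.
  w3 (successors {w2, w3, w4, w6, w9}): φ is false.
  w4 (successors {w2, w3, w5, w6, w8}): φ is false.
  w5 (successors {w2, w4, w6, w9}): φ is false.
  w6 (successors {w1, w3, w4, w5, w6, w7}): φ is false.
  w7 (successors {w0, w1, w2, w6, w7, w9}): φ is false.
  w8 (successors {w0, w1, w4, w9}): φ is false.
  w9 (successors {w0, w1, w3, w5, w7, w8, w9}): φ is false.
For instance, at w3:
  At w3: \Box p is true, \Box s is false, so \Box p \land \Box s is false.
    At w3: \Box p requires p at every successor {w2, w3, w4, w6, w9}.
      At w2: p is true.
      At w3: p is true.
      At w4: p is true.
      At w6: p is true.
      At w9: p is true.
    So \Box p is true at w3.
    At w3: \Box s requires s at every successor {w2, w3, w4, w6, w9}.
      s fails at w2, so \Box s is false at w3.

No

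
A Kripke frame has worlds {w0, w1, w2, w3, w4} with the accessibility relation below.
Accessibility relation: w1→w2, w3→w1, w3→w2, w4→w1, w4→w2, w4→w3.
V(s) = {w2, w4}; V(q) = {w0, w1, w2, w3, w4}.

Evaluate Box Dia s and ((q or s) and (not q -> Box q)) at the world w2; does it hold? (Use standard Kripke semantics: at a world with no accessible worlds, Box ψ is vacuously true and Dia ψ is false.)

Recall that Box ψ holds at a world iff ψ holds at every accessible world, and Dia ψ holds iff ψ holds at some accessible world.
At w2: Box Dia s is true, (q or s) and (not q -> Box q) is true, so Box Dia s and ((q or s) and (not q -> Box q)) is true.
  At w2: no accessible worlds, so Box Dia s holds vacuously.
  At w2: q or s is true, not q -> Box q is true, so (q or s) and (not q -> Box q) is true.
    At w2: not q is false, Box q is true, so not q -> Box q is true.
      At w2: no accessible worlds, so Box q holds vacuously.

Yes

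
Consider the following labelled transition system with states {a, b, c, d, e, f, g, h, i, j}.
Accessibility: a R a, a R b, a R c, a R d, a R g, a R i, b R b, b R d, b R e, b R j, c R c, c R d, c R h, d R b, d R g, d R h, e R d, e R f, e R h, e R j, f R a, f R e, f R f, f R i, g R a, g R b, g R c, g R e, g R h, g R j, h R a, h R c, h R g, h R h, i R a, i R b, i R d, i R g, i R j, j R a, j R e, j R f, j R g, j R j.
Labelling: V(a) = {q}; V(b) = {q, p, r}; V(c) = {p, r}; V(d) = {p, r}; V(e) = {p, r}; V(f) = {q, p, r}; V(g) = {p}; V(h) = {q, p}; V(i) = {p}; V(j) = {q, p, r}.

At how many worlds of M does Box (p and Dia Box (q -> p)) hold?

Let φ = Box (p and Dia Box (q -> p)). Evaluate φ at each world:
  a (successors {a, b, c, d, g, i}): φ is false.
  b (successors {b, d, e, j}): φ is true.
  c (successors {c, d, h}): φ is true.
  d (successors {b, g, h}): φ is true.
  e (successors {d, f, h, j}): φ is true.
  f (successors {a, e, f, i}): φ is false.
  g (successors {a, b, c, e, h, j}): φ is false.
  h (successors {a, c, g, h}): φ is false.
  i (successors {a, b, d, g, j}): φ is false.
  j (successors {a, e, f, g, j}): φ is false.
For instance, at d:
  At d: Box (p and Dia Box (q -> p)) requires p and Dia Box (q -> p) at every successor {b, g, h}.
      At b: p is true, Dia Box (q -> p) is true, so p and Dia Box (q -> p) is true.
      At g: p is true, Dia Box (q -> p) is true, so p and Dia Box (q -> p) is true.
      At h: p is true, Dia Box (q -> p) is true, so p and Dia Box (q -> p) is true.
  So Box (p and Dia Box (q -> p)) is true at d.
Satisfying worlds: {b, c, d, e}

4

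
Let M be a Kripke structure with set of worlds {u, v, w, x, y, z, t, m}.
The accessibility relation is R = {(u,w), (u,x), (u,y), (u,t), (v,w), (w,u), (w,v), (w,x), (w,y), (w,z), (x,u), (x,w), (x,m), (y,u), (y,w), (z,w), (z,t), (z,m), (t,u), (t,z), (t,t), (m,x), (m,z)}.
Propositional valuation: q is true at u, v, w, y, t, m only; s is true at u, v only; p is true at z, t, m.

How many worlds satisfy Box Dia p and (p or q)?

5

Let φ = Box Dia p and (p or q). Evaluate φ at each world:
  u (successors {w, x, y, t}): φ is false.
  v (successors {w}): φ is true.
  w (successors {u, v, x, y, z}): φ is false.
  x (successors {u, w, m}): φ is false.
  y (successors {u, w}): φ is true.
  z (successors {w, t, m}): φ is true.
  t (successors {u, z, t}): φ is true.
  m (successors {x, z}): φ is true.
For instance, at m:
  At m: Box Dia p is true, p or q is true, so Box Dia p and (p or q) is true.
    At m: Box Dia p requires Dia p at every successor {x, z}.
      At x: Dia p is true.
      At z: Dia p is true.
    So Box Dia p is true at m.
Satisfying worlds: {v, y, z, t, m}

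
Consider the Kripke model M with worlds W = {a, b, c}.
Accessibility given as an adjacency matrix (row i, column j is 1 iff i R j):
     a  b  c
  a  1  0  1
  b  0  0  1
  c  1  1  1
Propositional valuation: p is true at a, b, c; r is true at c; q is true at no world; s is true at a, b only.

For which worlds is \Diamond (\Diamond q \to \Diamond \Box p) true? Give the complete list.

Recall that \Box ψ holds at a world iff ψ holds at every accessible world, and \Diamond ψ holds iff ψ holds at some accessible world.
Let φ = \Diamond (\Diamond q \to \Diamond \Box p). Evaluate φ at each world:
  a (successors {a, c}): φ is true.
  b (successors {c}): φ is true.
  c (successors {a, b, c}): φ is true.
For instance, at b:
  At b: \Diamond (\Diamond q \to \Diamond \Box p) requires \Diamond q \to \Diamond \Box p at some successor in {c}.
    \Diamond q \to \Diamond \Box p holds at c, so \Diamond (\Diamond q \to \Diamond \Box p) is true at b.
      At c: \Diamond q is false, \Diamond \Box p is true, so \Diamond q \to \Diamond \Box p is true.
Satisfying worlds: {a, b, c}

a, b, c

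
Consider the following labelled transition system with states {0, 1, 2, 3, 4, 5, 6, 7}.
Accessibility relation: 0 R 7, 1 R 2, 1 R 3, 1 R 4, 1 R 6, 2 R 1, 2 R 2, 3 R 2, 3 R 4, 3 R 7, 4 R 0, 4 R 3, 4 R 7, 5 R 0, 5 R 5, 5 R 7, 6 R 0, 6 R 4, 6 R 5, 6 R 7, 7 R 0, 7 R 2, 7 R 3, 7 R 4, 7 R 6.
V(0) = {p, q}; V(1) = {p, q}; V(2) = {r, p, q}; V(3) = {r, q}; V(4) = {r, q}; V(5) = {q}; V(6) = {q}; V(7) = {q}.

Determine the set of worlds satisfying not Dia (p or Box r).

0

Let φ = not Dia (p or Box r). Evaluate φ at each world:
  0 (successors {7}): φ is true.
  1 (successors {2, 3, 4, 6}): φ is false.
  2 (successors {1, 2}): φ is false.
  3 (successors {2, 4, 7}): φ is false.
  4 (successors {0, 3, 7}): φ is false.
  5 (successors {0, 5, 7}): φ is false.
  6 (successors {0, 4, 5, 7}): φ is false.
  7 (successors {0, 2, 3, 4, 6}): φ is false.
For instance, at 2:
  At 2: Dia (p or Box r) is true, so not Dia (p or Box r) is false.
    At 2: Dia (p or Box r) requires p or Box r at some successor in {1, 2}.
      p or Box r holds at 1, so Dia (p or Box r) is true at 2.
Satisfying worlds: {0}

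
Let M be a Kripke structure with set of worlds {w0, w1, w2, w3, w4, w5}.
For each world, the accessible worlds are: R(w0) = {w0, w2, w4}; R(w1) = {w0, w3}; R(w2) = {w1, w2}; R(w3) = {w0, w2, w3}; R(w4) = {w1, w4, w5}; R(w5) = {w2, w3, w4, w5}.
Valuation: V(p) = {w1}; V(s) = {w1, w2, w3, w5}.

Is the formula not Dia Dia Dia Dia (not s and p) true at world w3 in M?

At w3: Dia Dia Dia Dia (not s and p) is false, so not Dia Dia Dia Dia (not s and p) is true.
  At w3: Dia Dia Dia Dia (not s and p) requires Dia Dia Dia (not s and p) at some successor in {w0, w2, w3}.
    At w0: Dia Dia Dia (not s and p) is false.
    At w2: Dia Dia Dia (not s and p) is false.
    At w3: Dia Dia Dia (not s and p) is false.
  So Dia Dia Dia Dia (not s and p) is false at w3.

Yes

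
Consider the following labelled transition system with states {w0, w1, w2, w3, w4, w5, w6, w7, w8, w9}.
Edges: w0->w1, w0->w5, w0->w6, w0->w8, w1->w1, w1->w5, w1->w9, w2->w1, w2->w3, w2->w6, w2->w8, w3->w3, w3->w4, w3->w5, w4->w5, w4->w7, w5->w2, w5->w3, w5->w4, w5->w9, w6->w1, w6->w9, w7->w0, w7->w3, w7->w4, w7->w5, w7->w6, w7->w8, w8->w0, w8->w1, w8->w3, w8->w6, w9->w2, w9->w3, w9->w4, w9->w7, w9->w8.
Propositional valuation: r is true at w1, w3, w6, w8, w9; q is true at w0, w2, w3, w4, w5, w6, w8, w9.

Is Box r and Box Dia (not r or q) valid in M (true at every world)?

No

Let φ = Box r and Box Dia (not r or q). Evaluate φ at each world:
  w0 (successors {w1, w5, w6, w8}): φ is false.
  w1 (successors {w1, w5, w9}): φ is false.
  w2 (successors {w1, w3, w6, w8}): φ is true.
  w3 (successors {w3, w4, w5}): φ is false.
  w4 (successors {w5, w7}): φ is false.
  w5 (successors {w2, w3, w4, w9}): φ is false.
  w6 (successors {w1, w9}): φ is true.
  w7 (successors {w0, w3, w4, w5, w6, w8}): φ is false.
  w8 (successors {w0, w1, w3, w6}): φ is false.
  w9 (successors {w2, w3, w4, w7, w8}): φ is false.
Detail at w0 (counterexample):
  At w0: Box r is false, Box Dia (not r or q) is true, so Box r and Box Dia (not r or q) is false.
    At w0: Box r requires r at every successor {w1, w5, w6, w8}.
      r fails at w5, so Box r is false at w0.
    At w0: Box Dia (not r or q) requires Dia (not r or q) at every successor {w1, w5, w6, w8}.
      At w1: Dia (not r or q) is true.
      At w5: Dia (not r or q) is true.
      At w6: Dia (not r or q) is true.
      At w8: Dia (not r or q) is true.
    So Box Dia (not r or q) is true at w0.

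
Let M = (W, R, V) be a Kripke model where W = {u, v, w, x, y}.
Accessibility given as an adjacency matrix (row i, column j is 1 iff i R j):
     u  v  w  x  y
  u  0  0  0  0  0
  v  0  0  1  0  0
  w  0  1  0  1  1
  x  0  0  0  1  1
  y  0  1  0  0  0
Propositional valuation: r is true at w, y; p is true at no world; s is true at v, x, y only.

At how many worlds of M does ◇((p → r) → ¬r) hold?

3

Let φ = ◇((p → r) → ¬r). Evaluate φ at each world:
  u (successors ∅): φ is false.
  v (successors {w}): φ is false.
  w (successors {v, x, y}): φ is true.
  x (successors {x, y}): φ is true.
  y (successors {v}): φ is true.
For instance, at y:
  At y: ◇((p → r) → ¬r) requires (p → r) → ¬r at some successor in {v}.
    (p → r) → ¬r holds at v, so ◇((p → r) → ¬r) is true at y.
Satisfying worlds: {w, x, y}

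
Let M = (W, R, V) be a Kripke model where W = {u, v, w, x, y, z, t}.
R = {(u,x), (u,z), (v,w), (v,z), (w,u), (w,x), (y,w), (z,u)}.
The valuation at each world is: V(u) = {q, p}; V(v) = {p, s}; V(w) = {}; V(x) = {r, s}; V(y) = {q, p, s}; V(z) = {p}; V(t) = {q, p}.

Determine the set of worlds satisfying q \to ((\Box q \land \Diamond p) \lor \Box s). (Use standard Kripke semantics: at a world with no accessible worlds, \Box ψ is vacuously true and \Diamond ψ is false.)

v, w, x, z, t

Recall that \Box ψ holds at a world iff ψ holds at every accessible world, and \Diamond ψ holds iff ψ holds at some accessible world.
Let φ = q \to ((\Box q \land \Diamond p) \lor \Box s). Evaluate φ at each world:
  u (successors {x, z}): φ is false.
  v (successors {w, z}): φ is true.
  w (successors {u, x}): φ is true.
  x (successors ∅): φ is true.
  y (successors {w}): φ is false.
  z (successors {u}): φ is true.
  t (successors ∅): φ is true.
For instance, at u:
  At u: q is true, (\Box q \land \Diamond p) \lor \Box s is false, so q \to ((\Box q \land \Diamond p) \lor \Box s) is false.
    At u: \Box q \land \Diamond p is false, \Box s is false, so (\Box q \land \Diamond p) \lor \Box s is false.
      At u: \Box q is false, \Diamond p is true, so \Box q \land \Diamond p is false.
      At u: \Box s requires s at every successor {x, z}.
        s fails at z, so \Box s is false at u.
Satisfying worlds: {v, w, x, z, t}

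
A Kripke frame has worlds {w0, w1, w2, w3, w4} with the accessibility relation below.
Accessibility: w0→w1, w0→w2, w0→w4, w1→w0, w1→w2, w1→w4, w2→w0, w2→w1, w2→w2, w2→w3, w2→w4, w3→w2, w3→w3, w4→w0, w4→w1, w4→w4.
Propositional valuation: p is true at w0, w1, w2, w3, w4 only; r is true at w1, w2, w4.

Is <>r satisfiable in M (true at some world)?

Yes

Let φ = <>r. Evaluate φ at each world:
  w0 (successors {w1, w2, w4}): φ is true.
  w1 (successors {w0, w2, w4}): φ is true.
  w2 (successors {w0, w1, w2, w3, w4}): φ is true.
  w3 (successors {w2, w3}): φ is true.
  w4 (successors {w0, w1, w4}): φ is true.
Detail at w0 (witness):
  At w0: <>r requires r at some successor in {w1, w2, w4}.
    r holds at w1, so <>r is true at w0.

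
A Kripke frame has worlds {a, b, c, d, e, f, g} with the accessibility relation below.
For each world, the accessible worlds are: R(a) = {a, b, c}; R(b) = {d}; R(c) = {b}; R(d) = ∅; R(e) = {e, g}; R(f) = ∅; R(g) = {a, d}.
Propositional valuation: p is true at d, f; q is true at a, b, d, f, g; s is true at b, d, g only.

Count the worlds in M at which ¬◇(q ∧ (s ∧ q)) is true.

Let φ = ¬◇(q ∧ (s ∧ q)). Evaluate φ at each world:
  a (successors {a, b, c}): φ is false.
  b (successors {d}): φ is false.
  c (successors {b}): φ is false.
  d (successors ∅): φ is true.
  e (successors {e, g}): φ is false.
  f (successors ∅): φ is true.
  g (successors {a, d}): φ is false.
For instance, at c:
  At c: ◇(q ∧ (s ∧ q)) is true, so ¬◇(q ∧ (s ∧ q)) is false.
    At c: ◇(q ∧ (s ∧ q)) requires q ∧ (s ∧ q) at some successor in {b}.
      q ∧ (s ∧ q) holds at b, so ◇(q ∧ (s ∧ q)) is true at c.
Satisfying worlds: {d, f}

2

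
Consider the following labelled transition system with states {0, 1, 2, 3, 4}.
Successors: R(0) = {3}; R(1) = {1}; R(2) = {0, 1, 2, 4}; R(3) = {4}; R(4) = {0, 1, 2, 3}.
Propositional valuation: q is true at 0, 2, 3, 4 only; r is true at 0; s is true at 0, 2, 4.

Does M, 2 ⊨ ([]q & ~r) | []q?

At 2: []q & ~r is false, []q is false, so ([]q & ~r) | []q is false.
  At 2: []q is false, ~r is true, so []q & ~r is false.
    At 2: []q requires q at every successor {0, 1, 2, 4}.
      q fails at 1, so []q is false at 2.
  At 2: []q requires q at every successor {0, 1, 2, 4}.
    q fails at 1, so []q is false at 2.

No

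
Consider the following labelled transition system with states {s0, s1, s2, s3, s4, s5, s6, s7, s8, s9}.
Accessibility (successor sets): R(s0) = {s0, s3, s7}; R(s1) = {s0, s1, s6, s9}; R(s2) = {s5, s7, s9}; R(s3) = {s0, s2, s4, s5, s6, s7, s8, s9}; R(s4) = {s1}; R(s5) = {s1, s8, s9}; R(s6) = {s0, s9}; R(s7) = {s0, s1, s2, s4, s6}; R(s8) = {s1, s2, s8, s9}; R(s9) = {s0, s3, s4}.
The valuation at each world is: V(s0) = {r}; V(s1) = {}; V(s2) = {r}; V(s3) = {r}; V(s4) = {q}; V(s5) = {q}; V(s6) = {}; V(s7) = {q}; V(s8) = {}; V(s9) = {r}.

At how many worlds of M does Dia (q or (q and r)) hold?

Let φ = Dia (q or (q and r)). Evaluate φ at each world:
  s0 (successors {s0, s3, s7}): φ is true.
  s1 (successors {s0, s1, s6, s9}): φ is false.
  s2 (successors {s5, s7, s9}): φ is true.
  s3 (successors {s0, s2, s4, s5, s6, s7, s8, s9}): φ is true.
  s4 (successors {s1}): φ is false.
  s5 (successors {s1, s8, s9}): φ is false.
  s6 (successors {s0, s9}): φ is false.
  s7 (successors {s0, s1, s2, s4, s6}): φ is true.
  s8 (successors {s1, s2, s8, s9}): φ is false.
  s9 (successors {s0, s3, s4}): φ is true.
For instance, at s2:
  At s2: Dia (q or (q and r)) requires q or (q and r) at some successor in {s5, s7, s9}.
    q or (q and r) holds at s5, so Dia (q or (q and r)) is true at s2.
Satisfying worlds: {s0, s2, s3, s7, s9}

5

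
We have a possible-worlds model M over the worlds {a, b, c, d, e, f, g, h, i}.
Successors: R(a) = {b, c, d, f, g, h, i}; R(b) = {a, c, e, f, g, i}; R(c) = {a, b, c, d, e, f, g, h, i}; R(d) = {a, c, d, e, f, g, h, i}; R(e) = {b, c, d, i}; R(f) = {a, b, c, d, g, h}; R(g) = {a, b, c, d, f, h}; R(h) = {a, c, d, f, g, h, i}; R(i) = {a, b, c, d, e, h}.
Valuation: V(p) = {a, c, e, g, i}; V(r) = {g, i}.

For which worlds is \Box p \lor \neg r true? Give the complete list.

a, b, c, d, e, f, h

Let φ = \Box p \lor \neg r. Evaluate φ at each world:
  a (successors {b, c, d, f, g, h, i}): φ is true.
  b (successors {a, c, e, f, g, i}): φ is true.
  c (successors {a, b, c, d, e, f, g, h, i}): φ is true.
  d (successors {a, c, d, e, f, g, h, i}): φ is true.
  e (successors {b, c, d, i}): φ is true.
  f (successors {a, b, c, d, g, h}): φ is true.
  g (successors {a, b, c, d, f, h}): φ is false.
  h (successors {a, c, d, f, g, h, i}): φ is true.
  i (successors {a, b, c, d, e, h}): φ is false.
For instance, at c:
  At c: \Box p is false, \neg r is true, so \Box p \lor \neg r is true.
    At c: \Box p requires p at every successor {a, b, c, d, e, f, g, h, i}.
      p fails at b, so \Box p is false at c.
Satisfying worlds: {a, b, c, d, e, f, h}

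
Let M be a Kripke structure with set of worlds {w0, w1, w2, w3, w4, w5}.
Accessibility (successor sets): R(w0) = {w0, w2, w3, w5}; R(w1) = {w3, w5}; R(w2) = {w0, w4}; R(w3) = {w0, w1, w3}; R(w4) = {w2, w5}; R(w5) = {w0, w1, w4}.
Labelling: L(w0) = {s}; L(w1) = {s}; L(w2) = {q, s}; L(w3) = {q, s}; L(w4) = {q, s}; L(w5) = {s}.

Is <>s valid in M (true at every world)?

Yes

Let φ = <>s. Evaluate φ at each world:
  w0 (successors {w0, w2, w3, w5}): φ is true.
  w1 (successors {w3, w5}): φ is true.
  w2 (successors {w0, w4}): φ is true.
  w3 (successors {w0, w1, w3}): φ is true.
  w4 (successors {w2, w5}): φ is true.
  w5 (successors {w0, w1, w4}): φ is true.
For instance, at w3:
  At w3: <>s requires s at some successor in {w0, w1, w3}.
    s holds at w0, so <>s is true at w3.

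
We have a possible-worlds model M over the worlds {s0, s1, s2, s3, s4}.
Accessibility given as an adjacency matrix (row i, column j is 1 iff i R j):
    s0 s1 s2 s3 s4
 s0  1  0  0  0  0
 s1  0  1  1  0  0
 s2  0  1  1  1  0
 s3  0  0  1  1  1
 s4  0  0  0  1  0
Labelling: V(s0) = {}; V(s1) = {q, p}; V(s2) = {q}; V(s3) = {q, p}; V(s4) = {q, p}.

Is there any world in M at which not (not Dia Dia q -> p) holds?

Let φ = not (not Dia Dia q -> p). Evaluate φ at each world:
  s0 (successors {s0}): φ is true.
  s1 (successors {s1, s2}): φ is false.
  s2 (successors {s1, s2, s3}): φ is false.
  s3 (successors {s2, s3, s4}): φ is false.
  s4 (successors {s3}): φ is false.
Detail at s0 (witness):
  At s0: not Dia Dia q -> p is false, so not (not Dia Dia q -> p) is true.
    At s0: not Dia Dia q is true, p is false, so not Dia Dia q -> p is false.
      At s0: Dia Dia q is false, so not Dia Dia q is true.

Yes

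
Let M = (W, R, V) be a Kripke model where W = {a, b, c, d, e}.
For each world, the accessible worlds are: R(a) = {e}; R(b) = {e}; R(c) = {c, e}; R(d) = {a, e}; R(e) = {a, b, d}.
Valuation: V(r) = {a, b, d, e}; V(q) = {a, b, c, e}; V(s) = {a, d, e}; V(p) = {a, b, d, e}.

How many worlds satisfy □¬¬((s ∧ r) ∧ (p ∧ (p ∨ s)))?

3

Let φ = □¬¬((s ∧ r) ∧ (p ∧ (p ∨ s))). Evaluate φ at each world:
  a (successors {e}): φ is true.
  b (successors {e}): φ is true.
  c (successors {c, e}): φ is false.
  d (successors {a, e}): φ is true.
  e (successors {a, b, d}): φ is false.
For instance, at b:
  At b: □¬¬((s ∧ r) ∧ (p ∧ (p ∨ s))) requires ¬¬((s ∧ r) ∧ (p ∧ (p ∨ s))) at every successor {e}.
    At e: ¬¬((s ∧ r) ∧ (p ∧ (p ∨ s))) is true.
  So □¬¬((s ∧ r) ∧ (p ∧ (p ∨ s))) is true at b.
Satisfying worlds: {a, b, d}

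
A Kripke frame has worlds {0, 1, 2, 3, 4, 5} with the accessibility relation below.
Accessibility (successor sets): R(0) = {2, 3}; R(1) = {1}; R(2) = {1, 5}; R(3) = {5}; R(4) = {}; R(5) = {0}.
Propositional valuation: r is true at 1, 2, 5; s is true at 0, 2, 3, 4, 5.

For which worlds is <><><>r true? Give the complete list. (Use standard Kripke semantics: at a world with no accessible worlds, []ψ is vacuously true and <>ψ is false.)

Let φ = <><><>r. Evaluate φ at each world:
  0 (successors {2, 3}): φ is true.
  1 (successors {1}): φ is true.
  2 (successors {1, 5}): φ is true.
  3 (successors {5}): φ is true.
  4 (successors ∅): φ is false.
  5 (successors {0}): φ is true.
For instance, at 2:
  At 2: <><><>r requires <><>r at some successor in {1, 5}.
    <><>r holds at 1, so <><><>r is true at 2.
      At 1: <><>r requires <>r at some successor in {1}.
        <>r holds at 1, so <><>r is true at 1.
Satisfying worlds: {0, 1, 2, 3, 5}

0, 1, 2, 3, 5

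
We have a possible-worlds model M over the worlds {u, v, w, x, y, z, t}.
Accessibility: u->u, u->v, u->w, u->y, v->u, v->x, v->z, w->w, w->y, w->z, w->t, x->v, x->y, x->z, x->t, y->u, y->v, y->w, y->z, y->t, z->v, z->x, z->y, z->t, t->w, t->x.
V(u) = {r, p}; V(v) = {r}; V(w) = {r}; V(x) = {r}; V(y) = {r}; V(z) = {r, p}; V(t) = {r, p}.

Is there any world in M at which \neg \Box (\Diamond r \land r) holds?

Recall that \Box ψ holds at a world iff ψ holds at every accessible world, and \Diamond ψ holds iff ψ holds at some accessible world.
Let φ = \neg \Box (\Diamond r \land r). Evaluate φ at each world:
  u (successors {u, v, w, y}): φ is false.
  v (successors {u, x, z}): φ is false.
  w (successors {w, y, z, t}): φ is false.
  x (successors {v, y, z, t}): φ is false.
  y (successors {u, v, w, z, t}): φ is false.
  z (successors {v, x, y, t}): φ is false.
  t (successors {w, x}): φ is false.
For instance, at y:
  At y: \Box (\Diamond r \land r) is true, so \neg \Box (\Diamond r \land r) is false.
    At y: \Box (\Diamond r \land r) requires \Diamond r \land r at every successor {u, v, w, z, t}.
      At u: \Diamond r \land r is true.
      At v: \Diamond r \land r is true.
      At w: \Diamond r \land r is true.
      At z: \Diamond r \land r is true.
      At t: \Diamond r \land r is true.
    So \Box (\Diamond r \land r) is true at y.

No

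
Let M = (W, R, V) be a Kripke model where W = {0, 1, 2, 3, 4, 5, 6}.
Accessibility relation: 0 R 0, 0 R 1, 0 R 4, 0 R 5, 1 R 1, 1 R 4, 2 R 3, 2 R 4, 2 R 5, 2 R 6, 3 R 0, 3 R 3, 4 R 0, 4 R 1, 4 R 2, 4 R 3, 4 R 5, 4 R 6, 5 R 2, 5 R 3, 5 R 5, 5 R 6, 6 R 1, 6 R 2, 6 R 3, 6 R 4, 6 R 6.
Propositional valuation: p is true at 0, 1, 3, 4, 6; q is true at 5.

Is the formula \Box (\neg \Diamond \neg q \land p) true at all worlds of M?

No

Recall that \Box ψ holds at a world iff ψ holds at every accessible world, and \Diamond ψ holds iff ψ holds at some accessible world.
Let φ = \Box (\neg \Diamond \neg q \land p). Evaluate φ at each world:
  0 (successors {0, 1, 4, 5}): φ is false.
  1 (successors {1, 4}): φ is false.
  2 (successors {3, 4, 5, 6}): φ is false.
  3 (successors {0, 3}): φ is false.
  4 (successors {0, 1, 2, 3, 5, 6}): φ is false.
  5 (successors {2, 3, 5, 6}): φ is false.
  6 (successors {1, 2, 3, 4, 6}): φ is false.
Detail at 0 (counterexample):
  At 0: \Box (\neg \Diamond \neg q \land p) requires \neg \Diamond \neg q \land p at every successor {0, 1, 4, 5}.
    \neg \Diamond \neg q \land p fails at 0, so \Box (\neg \Diamond \neg q \land p) is false at 0.
      At 0: \neg \Diamond \neg q is false, p is true, so \neg \Diamond \neg q \land p is false.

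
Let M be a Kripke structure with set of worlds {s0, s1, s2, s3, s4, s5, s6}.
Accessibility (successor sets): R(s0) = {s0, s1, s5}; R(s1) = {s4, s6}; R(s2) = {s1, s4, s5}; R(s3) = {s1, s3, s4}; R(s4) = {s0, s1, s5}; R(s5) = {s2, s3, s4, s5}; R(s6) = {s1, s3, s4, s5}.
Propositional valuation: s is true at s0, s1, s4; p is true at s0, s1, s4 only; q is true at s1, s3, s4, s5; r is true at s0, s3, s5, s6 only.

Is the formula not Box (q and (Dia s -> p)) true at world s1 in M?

At s1: Box (q and (Dia s -> p)) is false, so not Box (q and (Dia s -> p)) is true.
  At s1: Box (q and (Dia s -> p)) requires q and (Dia s -> p) at every successor {s4, s6}.
    q and (Dia s -> p) fails at s6, so Box (q and (Dia s -> p)) is false at s1.
      At s6: q is false, Dia s -> p is false, so q and (Dia s -> p) is false.

Yes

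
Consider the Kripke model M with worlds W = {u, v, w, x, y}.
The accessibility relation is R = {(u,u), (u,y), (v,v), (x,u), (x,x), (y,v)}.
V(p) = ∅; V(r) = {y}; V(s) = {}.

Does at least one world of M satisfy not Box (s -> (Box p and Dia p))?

No

Let φ = not Box (s -> (Box p and Dia p)). Evaluate φ at each world:
  u (successors {u, y}): φ is false.
  v (successors {v}): φ is false.
  w (successors ∅): φ is false.
  x (successors {u, x}): φ is false.
  y (successors {v}): φ is false.
For instance, at x:
  At x: Box (s -> (Box p and Dia p)) is true, so not Box (s -> (Box p and Dia p)) is false.
    At x: Box (s -> (Box p and Dia p)) requires s -> (Box p and Dia p) at every successor {u, x}.
      At u: s -> (Box p and Dia p) is true.
      At x: s -> (Box p and Dia p) is true.
    So Box (s -> (Box p and Dia p)) is true at x.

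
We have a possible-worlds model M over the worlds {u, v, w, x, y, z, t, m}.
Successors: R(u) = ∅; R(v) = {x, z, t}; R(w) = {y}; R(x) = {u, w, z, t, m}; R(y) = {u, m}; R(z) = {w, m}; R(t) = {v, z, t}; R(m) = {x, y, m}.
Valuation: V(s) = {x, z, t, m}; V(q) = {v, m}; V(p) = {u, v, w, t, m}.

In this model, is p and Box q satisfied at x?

No

Recall that Box ψ holds at a world iff ψ holds at every accessible world, and Dia ψ holds iff ψ holds at some accessible world.
At x: p is false, Box q is false, so p and Box q is false.
  At x: Box q requires q at every successor {u, w, z, t, m}.
    q fails at u, so Box q is false at x.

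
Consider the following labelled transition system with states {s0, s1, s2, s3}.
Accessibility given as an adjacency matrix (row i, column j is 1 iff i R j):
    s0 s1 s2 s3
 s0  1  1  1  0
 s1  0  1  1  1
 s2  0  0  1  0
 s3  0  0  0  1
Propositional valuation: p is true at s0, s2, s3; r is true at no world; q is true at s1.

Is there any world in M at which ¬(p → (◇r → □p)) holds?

No

Recall that □ψ holds at a world iff ψ holds at every accessible world, and ◇ψ holds iff ψ holds at some accessible world.
Let φ = ¬(p → (◇r → □p)). Evaluate φ at each world:
  s0 (successors {s0, s1, s2}): φ is false.
  s1 (successors {s1, s2, s3}): φ is false.
  s2 (successors {s2}): φ is false.
  s3 (successors {s3}): φ is false.
For instance, at s2:
  At s2: p → (◇r → □p) is true, so ¬(p → (◇r → □p)) is false.
    At s2: p is true, ◇r → □p is true, so p → (◇r → □p) is true.
      At s2: ◇r is false, □p is true, so ◇r → □p is true.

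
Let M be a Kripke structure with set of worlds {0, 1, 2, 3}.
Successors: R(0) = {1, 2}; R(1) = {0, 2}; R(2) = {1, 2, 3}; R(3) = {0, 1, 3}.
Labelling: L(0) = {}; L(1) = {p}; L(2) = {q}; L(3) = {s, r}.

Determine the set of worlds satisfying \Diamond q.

0, 1, 2

Let φ = \Diamond q. Evaluate φ at each world:
  0 (successors {1, 2}): φ is true.
  1 (successors {0, 2}): φ is true.
  2 (successors {1, 2, 3}): φ is true.
  3 (successors {0, 1, 3}): φ is false.
For instance, at 2:
  At 2: \Diamond q requires q at some successor in {1, 2, 3}.
    q holds at 2, so \Diamond q is true at 2.
Satisfying worlds: {0, 1, 2}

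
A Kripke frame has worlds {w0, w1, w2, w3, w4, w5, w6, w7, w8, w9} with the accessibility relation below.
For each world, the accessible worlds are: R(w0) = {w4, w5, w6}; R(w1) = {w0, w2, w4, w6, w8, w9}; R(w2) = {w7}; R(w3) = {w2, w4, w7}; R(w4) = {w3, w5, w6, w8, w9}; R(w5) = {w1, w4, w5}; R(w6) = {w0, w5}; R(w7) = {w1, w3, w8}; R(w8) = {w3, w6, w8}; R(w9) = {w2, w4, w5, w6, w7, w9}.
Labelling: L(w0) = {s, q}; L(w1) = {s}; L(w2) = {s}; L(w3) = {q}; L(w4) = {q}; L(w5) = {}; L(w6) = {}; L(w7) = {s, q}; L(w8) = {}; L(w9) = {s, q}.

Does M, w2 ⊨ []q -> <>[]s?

No

At w2: []q is true, <>[]s is false, so []q -> <>[]s is false.
  At w2: []q requires q at every successor {w7}.
    At w7: q is true.
  So []q is true at w2.
  At w2: <>[]s requires []s at some successor in {w7}.
    At w7: []s is false.
  So <>[]s is false at w2.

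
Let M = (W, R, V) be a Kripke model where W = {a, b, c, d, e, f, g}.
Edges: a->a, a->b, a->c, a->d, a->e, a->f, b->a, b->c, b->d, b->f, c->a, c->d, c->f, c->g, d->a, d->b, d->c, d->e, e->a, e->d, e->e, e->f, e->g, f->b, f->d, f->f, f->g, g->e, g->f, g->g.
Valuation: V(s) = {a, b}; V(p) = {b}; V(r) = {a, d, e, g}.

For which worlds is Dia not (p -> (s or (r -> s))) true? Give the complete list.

Let φ = Dia not (p -> (s or (r -> s))). Evaluate φ at each world:
  a (successors {a, b, c, d, e, f}): φ is false.
  b (successors {a, c, d, f}): φ is false.
  c (successors {a, d, f, g}): φ is false.
  d (successors {a, b, c, e}): φ is false.
  e (successors {a, d, e, f, g}): φ is false.
  f (successors {b, d, f, g}): φ is false.
  g (successors {e, f, g}): φ is false.
For instance, at f:
  At f: Dia not (p -> (s or (r -> s))) requires not (p -> (s or (r -> s))) at some successor in {b, d, f, g}.
    At b: not (p -> (s or (r -> s))) is false.
    At d: not (p -> (s or (r -> s))) is false.
    At f: not (p -> (s or (r -> s))) is false.
    At g: not (p -> (s or (r -> s))) is false.
  So Dia not (p -> (s or (r -> s))) is false at f.
Satisfying worlds: none.

none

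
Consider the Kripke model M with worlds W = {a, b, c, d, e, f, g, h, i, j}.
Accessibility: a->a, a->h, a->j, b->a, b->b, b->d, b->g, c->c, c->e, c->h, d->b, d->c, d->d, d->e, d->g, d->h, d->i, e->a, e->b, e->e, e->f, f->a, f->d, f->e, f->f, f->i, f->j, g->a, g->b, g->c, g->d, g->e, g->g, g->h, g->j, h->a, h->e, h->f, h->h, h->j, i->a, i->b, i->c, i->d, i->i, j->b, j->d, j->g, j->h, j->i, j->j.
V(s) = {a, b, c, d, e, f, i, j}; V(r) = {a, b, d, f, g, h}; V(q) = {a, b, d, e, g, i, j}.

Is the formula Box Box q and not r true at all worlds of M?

No

Let φ = Box Box q and not r. Evaluate φ at each world:
  a (successors {a, h, j}): φ is false.
  b (successors {a, b, d, g}): φ is false.
  c (successors {c, e, h}): φ is false.
  d (successors {b, c, d, e, g, h, i}): φ is false.
  e (successors {a, b, e, f}): φ is false.
  f (successors {a, d, e, f, i, j}): φ is false.
  g (successors {a, b, c, d, e, g, h, j}): φ is false.
  h (successors {a, e, f, h, j}): φ is false.
  i (successors {a, b, c, d, i}): φ is false.
  j (successors {b, d, g, h, i, j}): φ is false.
Detail at a (counterexample):
  At a: Box Box q is false, not r is false, so Box Box q and not r is false.
    At a: Box Box q requires Box q at every successor {a, h, j}.
      Box q fails at a, so Box Box q is false at a.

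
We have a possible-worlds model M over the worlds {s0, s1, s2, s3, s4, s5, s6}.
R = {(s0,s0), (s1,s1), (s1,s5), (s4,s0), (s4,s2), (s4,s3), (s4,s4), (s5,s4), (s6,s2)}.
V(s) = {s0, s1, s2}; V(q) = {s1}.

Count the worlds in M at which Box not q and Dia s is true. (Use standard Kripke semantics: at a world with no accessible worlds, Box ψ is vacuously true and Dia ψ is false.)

3

Let φ = Box not q and Dia s. Evaluate φ at each world:
  s0 (successors {s0}): φ is true.
  s1 (successors {s1, s5}): φ is false.
  s2 (successors ∅): φ is false.
  s3 (successors ∅): φ is false.
  s4 (successors {s0, s2, s3, s4}): φ is true.
  s5 (successors {s4}): φ is false.
  s6 (successors {s2}): φ is true.
For instance, at s0:
  At s0: Box not q is true, Dia s is true, so Box not q and Dia s is true.
    At s0: Box not q requires not q at every successor {s0}.
      At s0: not q is true.
    So Box not q is true at s0.
    At s0: Dia s requires s at some successor in {s0}.
      s holds at s0, so Dia s is true at s0.
Satisfying worlds: {s0, s4, s6}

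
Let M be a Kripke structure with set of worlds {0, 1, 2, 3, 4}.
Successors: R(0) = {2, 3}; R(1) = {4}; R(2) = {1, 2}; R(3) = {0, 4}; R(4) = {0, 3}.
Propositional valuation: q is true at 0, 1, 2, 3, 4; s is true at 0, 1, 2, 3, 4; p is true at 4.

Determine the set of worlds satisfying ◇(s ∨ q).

0, 1, 2, 3, 4

Recall that ◇ψ holds at a world iff ψ holds at some accessible world.
Let φ = ◇(s ∨ q). Evaluate φ at each world:
  0 (successors {2, 3}): φ is true.
  1 (successors {4}): φ is true.
  2 (successors {1, 2}): φ is true.
  3 (successors {0, 4}): φ is true.
  4 (successors {0, 3}): φ is true.
For instance, at 1:
  At 1: ◇(s ∨ q) requires s ∨ q at some successor in {4}.
    s ∨ q holds at 4, so ◇(s ∨ q) is true at 1.
Satisfying worlds: {0, 1, 2, 3, 4}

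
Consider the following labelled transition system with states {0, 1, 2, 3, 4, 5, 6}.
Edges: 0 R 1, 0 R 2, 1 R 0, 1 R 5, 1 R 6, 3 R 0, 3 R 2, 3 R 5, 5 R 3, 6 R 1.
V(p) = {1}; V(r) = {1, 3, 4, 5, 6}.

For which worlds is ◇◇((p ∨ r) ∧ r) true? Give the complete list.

Let φ = ◇◇((p ∨ r) ∧ r). Evaluate φ at each world:
  0 (successors {1, 2}): φ is true.
  1 (successors {0, 5, 6}): φ is true.
  2 (successors ∅): φ is false.
  3 (successors {0, 2, 5}): φ is true.
  4 (successors ∅): φ is false.
  5 (successors {3}): φ is true.
  6 (successors {1}): φ is true.
For instance, at 3:
  At 3: ◇◇((p ∨ r) ∧ r) requires ◇((p ∨ r) ∧ r) at some successor in {0, 2, 5}.
    ◇((p ∨ r) ∧ r) holds at 0, so ◇◇((p ∨ r) ∧ r) is true at 3.
      At 0: ◇((p ∨ r) ∧ r) requires (p ∨ r) ∧ r at some successor in {1, 2}.
        (p ∨ r) ∧ r holds at 1, so ◇((p ∨ r) ∧ r) is true at 0.
Satisfying worlds: {0, 1, 3, 5, 6}

0, 1, 3, 5, 6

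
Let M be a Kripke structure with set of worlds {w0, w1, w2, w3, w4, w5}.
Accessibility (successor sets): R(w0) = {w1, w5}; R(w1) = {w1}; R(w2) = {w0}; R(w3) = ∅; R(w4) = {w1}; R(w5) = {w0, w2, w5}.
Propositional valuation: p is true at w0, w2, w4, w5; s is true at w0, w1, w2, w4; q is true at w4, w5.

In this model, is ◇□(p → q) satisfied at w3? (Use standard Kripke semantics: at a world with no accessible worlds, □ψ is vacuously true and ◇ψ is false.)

No

At w3: no accessible worlds, so ◇□(p → q) is false.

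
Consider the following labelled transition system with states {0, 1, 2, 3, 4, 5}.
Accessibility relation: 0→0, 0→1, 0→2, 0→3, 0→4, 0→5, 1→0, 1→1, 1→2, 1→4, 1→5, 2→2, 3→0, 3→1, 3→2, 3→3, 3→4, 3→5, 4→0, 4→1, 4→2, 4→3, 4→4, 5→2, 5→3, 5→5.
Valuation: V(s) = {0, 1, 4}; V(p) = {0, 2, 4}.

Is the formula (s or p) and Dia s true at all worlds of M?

No

Let φ = (s or p) and Dia s. Evaluate φ at each world:
  0 (successors {0, 1, 2, 3, 4, 5}): φ is true.
  1 (successors {0, 1, 2, 4, 5}): φ is true.
  2 (successors {2}): φ is false.
  3 (successors {0, 1, 2, 3, 4, 5}): φ is false.
  4 (successors {0, 1, 2, 3, 4}): φ is true.
  5 (successors {2, 3, 5}): φ is false.
Detail at 2 (counterexample):
  At 2: s or p is true, Dia s is false, so (s or p) and Dia s is false.
    At 2: Dia s requires s at some successor in {2}.
      At 2: s is false.
    So Dia s is false at 2.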